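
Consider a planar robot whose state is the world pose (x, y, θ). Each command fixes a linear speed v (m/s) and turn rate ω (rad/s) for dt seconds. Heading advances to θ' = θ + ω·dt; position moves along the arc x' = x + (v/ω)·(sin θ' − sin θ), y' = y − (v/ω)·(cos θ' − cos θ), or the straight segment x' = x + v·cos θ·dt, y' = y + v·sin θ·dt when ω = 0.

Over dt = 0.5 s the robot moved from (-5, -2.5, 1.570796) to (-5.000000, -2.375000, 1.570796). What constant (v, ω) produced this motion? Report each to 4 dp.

v = 0.2500, ω = 0.0000

Δθ = 1.570796 − 1.570796 = 0.000000
ω = Δθ/dt = 0.000000/0.5 = 0.0000
ω = 0 → v = (Δx·cos θ + Δy·sin θ)/dt = 0.2500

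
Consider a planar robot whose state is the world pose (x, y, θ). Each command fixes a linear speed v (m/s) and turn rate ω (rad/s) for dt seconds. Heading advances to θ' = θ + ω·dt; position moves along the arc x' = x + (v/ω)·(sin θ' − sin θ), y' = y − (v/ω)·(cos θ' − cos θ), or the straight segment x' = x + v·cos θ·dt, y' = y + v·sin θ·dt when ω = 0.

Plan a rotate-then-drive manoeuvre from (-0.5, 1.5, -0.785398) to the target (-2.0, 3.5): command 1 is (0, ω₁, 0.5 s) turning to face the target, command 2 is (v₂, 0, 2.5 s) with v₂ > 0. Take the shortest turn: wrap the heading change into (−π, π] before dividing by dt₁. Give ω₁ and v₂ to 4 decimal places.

heading to target = atan2(3.5−1.5, -2−-0.5) = 2.2143
Δθ = wrap(2.2143 − -0.7854) = 2.9997; ω₁ = Δθ/dt₁ = 5.9994
distance = √((-2−-0.5)² + (3.5−1.5)²) = 2.5000; v₂ = distance/dt₂ = 1.0000

ω₁ = 5.9994, v₂ = 1.0000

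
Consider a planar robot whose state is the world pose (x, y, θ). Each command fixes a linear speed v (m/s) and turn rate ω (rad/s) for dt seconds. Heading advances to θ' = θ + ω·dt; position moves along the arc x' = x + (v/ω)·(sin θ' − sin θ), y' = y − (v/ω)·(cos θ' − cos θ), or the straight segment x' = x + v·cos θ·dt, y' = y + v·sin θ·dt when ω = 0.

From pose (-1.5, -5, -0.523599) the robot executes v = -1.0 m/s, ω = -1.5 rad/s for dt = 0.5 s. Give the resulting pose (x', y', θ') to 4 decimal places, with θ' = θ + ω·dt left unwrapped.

θ' = -0.5236 + -1.5·0.5 = -1.2736
R = v/ω = -1.0/-1.5 = 0.6667
x' = -1.5 + 0.6667·(sin -1.2736 − sin -0.5236) = -1.8041
y' = -5 − 0.6667·(cos -1.2736 − cos -0.5236) = -4.6179

(-1.8041, -4.6179, -1.2736)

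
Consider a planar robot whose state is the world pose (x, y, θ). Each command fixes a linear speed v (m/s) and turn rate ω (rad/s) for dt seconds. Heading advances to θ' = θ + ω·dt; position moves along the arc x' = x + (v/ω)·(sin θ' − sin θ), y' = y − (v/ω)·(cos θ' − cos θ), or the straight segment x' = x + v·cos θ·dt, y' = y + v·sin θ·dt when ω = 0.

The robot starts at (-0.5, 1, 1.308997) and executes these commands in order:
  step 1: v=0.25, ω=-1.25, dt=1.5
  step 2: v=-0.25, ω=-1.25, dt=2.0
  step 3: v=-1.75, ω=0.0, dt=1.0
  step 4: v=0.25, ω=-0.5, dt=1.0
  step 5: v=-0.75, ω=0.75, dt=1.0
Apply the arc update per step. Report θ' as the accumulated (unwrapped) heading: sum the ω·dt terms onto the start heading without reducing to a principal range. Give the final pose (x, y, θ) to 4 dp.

step 1: θ'=-0.5660 (R=-0.2000) → pose (-0.1996, 1.1170, -0.5660)
step 2: θ'=-3.0660 (R=0.2000) → pose (-0.1074, 1.4853, -3.0660)
step 3: θ'=-3.0660 (straight) → pose (1.6376, 1.6174, -3.0660)
step 4: θ'=-3.5660 (R=-0.5000) → pose (1.3939, 1.6604, -3.5660)
step 5: θ'=-2.8160 (R=-1.0000) → pose (2.1256, 1.6242, -2.8160)

(2.1256, 1.6242, -2.8160)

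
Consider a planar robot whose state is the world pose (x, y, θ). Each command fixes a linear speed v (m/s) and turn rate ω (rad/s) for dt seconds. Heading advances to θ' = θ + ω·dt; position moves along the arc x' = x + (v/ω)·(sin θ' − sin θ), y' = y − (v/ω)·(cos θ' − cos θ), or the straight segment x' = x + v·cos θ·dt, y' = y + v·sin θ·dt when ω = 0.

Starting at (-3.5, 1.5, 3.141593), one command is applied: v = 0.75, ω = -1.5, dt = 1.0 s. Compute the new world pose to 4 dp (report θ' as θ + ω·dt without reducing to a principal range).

θ' = 3.1416 + -1.5·1.0 = 1.6416
R = v/ω = 0.75/-1.5 = -0.5000
x' = -3.5 + -0.5000·(sin 1.6416 − sin 3.1416) = -3.9987
y' = 1.5 − -0.5000·(cos 1.6416 − cos 3.1416) = 1.9646

(-3.9987, 1.9646, 1.6416)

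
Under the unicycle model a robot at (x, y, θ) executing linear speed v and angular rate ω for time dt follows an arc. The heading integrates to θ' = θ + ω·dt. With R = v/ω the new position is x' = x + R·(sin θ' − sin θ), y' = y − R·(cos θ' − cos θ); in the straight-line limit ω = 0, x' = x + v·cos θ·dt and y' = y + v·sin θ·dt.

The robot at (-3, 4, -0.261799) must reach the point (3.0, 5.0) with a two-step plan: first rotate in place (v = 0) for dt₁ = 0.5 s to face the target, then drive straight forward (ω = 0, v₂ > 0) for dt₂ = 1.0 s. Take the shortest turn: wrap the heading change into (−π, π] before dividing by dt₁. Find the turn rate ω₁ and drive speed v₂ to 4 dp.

heading to target = atan2(5−4, 3−-3) = 0.1651
Δθ = wrap(0.1651 − -0.2618) = 0.4269; ω₁ = Δθ/dt₁ = 0.8539
distance = √((3−-3)² + (5−4)²) = 6.0828; v₂ = distance/dt₂ = 6.0828

ω₁ = 0.8539, v₂ = 6.0828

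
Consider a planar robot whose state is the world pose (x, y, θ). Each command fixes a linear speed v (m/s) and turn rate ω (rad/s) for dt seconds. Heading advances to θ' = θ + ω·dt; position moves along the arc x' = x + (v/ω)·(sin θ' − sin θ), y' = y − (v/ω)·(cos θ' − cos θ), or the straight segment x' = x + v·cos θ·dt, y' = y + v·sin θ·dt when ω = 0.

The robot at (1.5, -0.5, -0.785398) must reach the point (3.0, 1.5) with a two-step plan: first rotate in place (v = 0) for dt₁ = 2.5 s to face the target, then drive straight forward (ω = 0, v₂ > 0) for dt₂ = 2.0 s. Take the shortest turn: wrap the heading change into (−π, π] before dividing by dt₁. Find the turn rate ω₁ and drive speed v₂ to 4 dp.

ω₁ = 0.6851, v₂ = 1.2500

heading to target = atan2(1.5−-0.5, 3−1.5) = 0.9273
Δθ = wrap(0.9273 − -0.7854) = 1.7127; ω₁ = Δθ/dt₁ = 0.6851
distance = √((3−1.5)² + (1.5−-0.5)²) = 2.5000; v₂ = distance/dt₂ = 1.2500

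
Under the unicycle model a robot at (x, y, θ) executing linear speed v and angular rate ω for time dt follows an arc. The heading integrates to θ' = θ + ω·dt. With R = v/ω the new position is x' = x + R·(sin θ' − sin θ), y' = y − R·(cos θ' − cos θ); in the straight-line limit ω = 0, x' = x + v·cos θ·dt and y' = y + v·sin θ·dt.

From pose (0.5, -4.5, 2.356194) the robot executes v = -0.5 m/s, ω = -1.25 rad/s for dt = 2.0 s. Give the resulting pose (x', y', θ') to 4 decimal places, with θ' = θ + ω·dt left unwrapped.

θ' = 2.3562 + -1.25·2.0 = -0.1438
R = v/ω = -0.5/-1.25 = 0.4000
x' = 0.5 + 0.4000·(sin -0.1438 − sin 2.3562) = 0.1598
y' = -4.5 − 0.4000·(cos -0.1438 − cos 2.3562) = -5.1787

(0.1598, -5.1787, -0.1438)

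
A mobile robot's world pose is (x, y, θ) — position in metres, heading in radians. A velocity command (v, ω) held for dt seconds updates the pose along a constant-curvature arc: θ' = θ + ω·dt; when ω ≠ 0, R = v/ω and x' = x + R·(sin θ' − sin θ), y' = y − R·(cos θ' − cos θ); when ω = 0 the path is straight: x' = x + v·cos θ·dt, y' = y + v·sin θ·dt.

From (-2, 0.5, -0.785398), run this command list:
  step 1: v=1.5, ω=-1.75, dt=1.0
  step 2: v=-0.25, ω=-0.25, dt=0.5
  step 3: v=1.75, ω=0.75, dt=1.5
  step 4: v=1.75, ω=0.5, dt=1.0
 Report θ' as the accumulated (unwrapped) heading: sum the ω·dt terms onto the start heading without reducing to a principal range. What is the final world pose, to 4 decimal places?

(-2.7752, -4.5586, -1.0354)

step 1: θ'=-2.5354 (R=-0.8571) → pose (-2.1177, -0.8105, -2.5354)
step 2: θ'=-2.6604 (R=1.0000) → pose (-2.0108, -0.7459, -2.6604)
step 3: θ'=-1.5354 (R=2.3333) → pose (-3.2627, -2.8968, -1.5354)
step 4: θ'=-1.0354 (R=3.5000) → pose (-2.7752, -4.5586, -1.0354)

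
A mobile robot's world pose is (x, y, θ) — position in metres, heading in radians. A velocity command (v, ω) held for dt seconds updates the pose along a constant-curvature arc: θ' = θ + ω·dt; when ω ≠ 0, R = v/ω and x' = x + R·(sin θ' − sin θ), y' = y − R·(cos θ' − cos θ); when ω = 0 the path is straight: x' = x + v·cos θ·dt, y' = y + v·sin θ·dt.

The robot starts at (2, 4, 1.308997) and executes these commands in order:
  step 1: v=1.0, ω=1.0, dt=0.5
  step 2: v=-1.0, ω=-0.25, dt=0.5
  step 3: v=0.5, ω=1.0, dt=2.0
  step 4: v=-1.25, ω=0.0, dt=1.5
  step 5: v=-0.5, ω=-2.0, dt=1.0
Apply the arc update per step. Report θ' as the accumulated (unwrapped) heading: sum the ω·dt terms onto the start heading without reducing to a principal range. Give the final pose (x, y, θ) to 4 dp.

step 1: θ'=1.8090 (R=1.0000) → pose (2.0058, 4.4948, 1.8090)
step 2: θ'=1.6840 (R=4.0000) → pose (2.0932, 4.0028, 1.6840)
step 3: θ'=3.6840 (R=0.5000) → pose (1.3383, 4.3745, 3.6840)
step 4: θ'=3.6840 (straight) → pose (2.9442, 5.3424, 3.6840)
step 5: θ'=1.6840 (R=0.2500) → pose (3.3216, 5.1565, 1.6840)

(3.3216, 5.1565, 1.6840)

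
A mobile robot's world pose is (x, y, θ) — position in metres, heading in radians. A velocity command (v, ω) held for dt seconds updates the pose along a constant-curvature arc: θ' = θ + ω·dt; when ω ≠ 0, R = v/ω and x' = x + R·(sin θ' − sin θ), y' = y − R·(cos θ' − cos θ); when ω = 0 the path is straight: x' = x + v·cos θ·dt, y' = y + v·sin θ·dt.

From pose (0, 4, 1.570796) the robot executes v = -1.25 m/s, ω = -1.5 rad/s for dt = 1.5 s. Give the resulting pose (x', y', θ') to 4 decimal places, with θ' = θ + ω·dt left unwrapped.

θ' = 1.5708 + -1.5·1.5 = -0.6792
R = v/ω = -1.25/-1.5 = 0.8333
x' = 0 + 0.8333·(sin -0.6792 − sin 1.5708) = -1.3568
y' = 4 − 0.8333·(cos -0.6792 − cos 1.5708) = 3.3516

(-1.3568, 3.3516, -0.6792)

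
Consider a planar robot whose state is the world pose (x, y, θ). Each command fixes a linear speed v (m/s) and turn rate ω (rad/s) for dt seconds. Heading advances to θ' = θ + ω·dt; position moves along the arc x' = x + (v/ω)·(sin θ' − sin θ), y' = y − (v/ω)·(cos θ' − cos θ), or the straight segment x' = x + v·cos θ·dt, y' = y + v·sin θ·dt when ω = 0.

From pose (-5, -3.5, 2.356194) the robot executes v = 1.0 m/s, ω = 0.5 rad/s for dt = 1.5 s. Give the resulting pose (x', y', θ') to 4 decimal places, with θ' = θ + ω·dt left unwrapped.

θ' = 2.3562 + 0.5·1.5 = 3.1062
R = v/ω = 1.0/0.5 = 2.0000
x' = -5 + 2.0000·(sin 3.1062 − sin 2.3562) = -6.3434
y' = -3.5 − 2.0000·(cos 3.1062 − cos 2.3562) = -2.9155

(-6.3434, -2.9155, 3.1062)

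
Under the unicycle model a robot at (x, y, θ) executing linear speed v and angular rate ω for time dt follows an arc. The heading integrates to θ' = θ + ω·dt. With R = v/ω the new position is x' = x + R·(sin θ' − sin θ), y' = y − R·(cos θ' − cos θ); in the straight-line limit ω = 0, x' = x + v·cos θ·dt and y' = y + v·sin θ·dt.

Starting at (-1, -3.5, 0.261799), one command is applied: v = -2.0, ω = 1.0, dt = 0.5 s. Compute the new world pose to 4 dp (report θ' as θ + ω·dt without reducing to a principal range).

θ' = 0.2618 + 1.0·0.5 = 0.7618
R = v/ω = -2.0/1.0 = -2.0000
x' = -1 + -2.0000·(sin 0.7618 − sin 0.2618) = -1.8628
y' = -3.5 − -2.0000·(cos 0.7618 − cos 0.2618) = -3.9847

(-1.8628, -3.9847, 0.7618)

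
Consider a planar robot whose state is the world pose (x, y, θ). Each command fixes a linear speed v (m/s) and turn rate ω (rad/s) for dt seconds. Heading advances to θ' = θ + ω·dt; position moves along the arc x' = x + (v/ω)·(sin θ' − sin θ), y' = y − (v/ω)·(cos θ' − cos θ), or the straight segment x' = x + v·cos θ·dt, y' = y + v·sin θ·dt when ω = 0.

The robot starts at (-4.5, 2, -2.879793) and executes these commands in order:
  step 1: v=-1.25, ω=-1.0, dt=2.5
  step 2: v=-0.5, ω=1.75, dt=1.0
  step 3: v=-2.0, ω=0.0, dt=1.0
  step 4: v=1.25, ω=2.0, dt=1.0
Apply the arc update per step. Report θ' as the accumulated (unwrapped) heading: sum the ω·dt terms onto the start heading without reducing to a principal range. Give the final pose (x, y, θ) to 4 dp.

(-2.2550, -1.8635, -1.6298)

step 1: θ'=-5.3798 (R=1.2500) → pose (-3.1947, 0.0189, -5.3798)
step 2: θ'=-3.6298 (R=-0.2857) → pose (-3.1043, -0.4103, -3.6298)
step 3: θ'=-3.6298 (straight) → pose (-1.3379, -1.3483, -3.6298)
step 4: θ'=-1.6298 (R=0.6250) → pose (-2.2550, -1.8635, -1.6298)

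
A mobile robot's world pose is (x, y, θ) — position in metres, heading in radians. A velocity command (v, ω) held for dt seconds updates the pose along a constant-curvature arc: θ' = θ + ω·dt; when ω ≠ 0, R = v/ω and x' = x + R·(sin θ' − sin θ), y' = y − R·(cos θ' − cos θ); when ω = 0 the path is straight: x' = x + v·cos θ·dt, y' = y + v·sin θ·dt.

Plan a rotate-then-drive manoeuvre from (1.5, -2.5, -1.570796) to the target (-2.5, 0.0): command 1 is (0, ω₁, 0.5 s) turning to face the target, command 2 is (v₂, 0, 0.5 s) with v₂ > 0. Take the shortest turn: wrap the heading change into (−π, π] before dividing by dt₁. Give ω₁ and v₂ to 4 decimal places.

ω₁ = -4.2588, v₂ = 9.4340

heading to target = atan2(0−-2.5, -2.5−1.5) = 2.5830
Δθ = wrap(2.5830 − -1.5708) = -2.1294; ω₁ = Δθ/dt₁ = -4.2588
distance = √((-2.5−1.5)² + (0−-2.5)²) = 4.7170; v₂ = distance/dt₂ = 9.4340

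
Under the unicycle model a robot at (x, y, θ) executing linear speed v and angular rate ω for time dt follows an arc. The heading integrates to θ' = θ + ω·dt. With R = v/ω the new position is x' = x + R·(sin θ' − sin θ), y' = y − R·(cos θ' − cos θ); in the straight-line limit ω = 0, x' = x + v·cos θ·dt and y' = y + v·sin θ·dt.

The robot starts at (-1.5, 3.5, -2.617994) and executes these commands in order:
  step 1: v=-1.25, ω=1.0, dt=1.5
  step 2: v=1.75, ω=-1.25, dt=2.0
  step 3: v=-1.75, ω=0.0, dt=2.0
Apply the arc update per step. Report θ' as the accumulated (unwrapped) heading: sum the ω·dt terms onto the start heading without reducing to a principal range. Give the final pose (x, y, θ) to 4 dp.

(0.2084, 1.6678, -3.6180)

step 1: θ'=-1.1180 (R=-1.2500) → pose (-1.0010, 5.1294, -1.1180)
step 2: θ'=-3.6180 (R=-1.4000) → pose (-2.9019, 3.2728, -3.6180)
step 3: θ'=-3.6180 (straight) → pose (0.2084, 1.6678, -3.6180)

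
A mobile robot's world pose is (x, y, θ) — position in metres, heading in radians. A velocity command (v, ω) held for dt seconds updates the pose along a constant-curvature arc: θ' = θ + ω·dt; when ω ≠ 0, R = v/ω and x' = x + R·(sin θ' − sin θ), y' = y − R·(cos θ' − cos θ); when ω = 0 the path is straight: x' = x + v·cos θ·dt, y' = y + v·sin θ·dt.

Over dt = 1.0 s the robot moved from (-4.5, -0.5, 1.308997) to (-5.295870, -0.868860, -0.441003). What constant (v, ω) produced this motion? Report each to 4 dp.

v = -1.0000, ω = -1.7500

Δθ = -0.441003 − 1.308997 = -1.750000
ω = Δθ/dt = -1.750000/1.0 = -1.7500
R = Δx/(sin θ' − sin θ) = 0.5714
v = R·ω = 0.5714·-1.7500 = -1.0000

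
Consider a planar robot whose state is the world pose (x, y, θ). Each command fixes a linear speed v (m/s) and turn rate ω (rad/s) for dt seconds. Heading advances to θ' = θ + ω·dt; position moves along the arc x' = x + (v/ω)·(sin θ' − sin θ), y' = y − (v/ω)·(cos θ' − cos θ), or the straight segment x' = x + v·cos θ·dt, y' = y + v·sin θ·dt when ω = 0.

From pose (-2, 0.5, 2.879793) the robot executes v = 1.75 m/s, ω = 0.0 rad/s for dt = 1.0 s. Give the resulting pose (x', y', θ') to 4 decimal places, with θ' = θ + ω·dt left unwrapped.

(-3.6904, 0.9529, 2.8798)

θ' = 2.8798 + 0.0·1.0 = 2.8798
ω = 0 → straight: x' = -2 + 1.75·cos(2.8798)·1.0 = -3.6904
y' = 0.5 + 1.75·sin(2.8798)·1.0 = 0.9529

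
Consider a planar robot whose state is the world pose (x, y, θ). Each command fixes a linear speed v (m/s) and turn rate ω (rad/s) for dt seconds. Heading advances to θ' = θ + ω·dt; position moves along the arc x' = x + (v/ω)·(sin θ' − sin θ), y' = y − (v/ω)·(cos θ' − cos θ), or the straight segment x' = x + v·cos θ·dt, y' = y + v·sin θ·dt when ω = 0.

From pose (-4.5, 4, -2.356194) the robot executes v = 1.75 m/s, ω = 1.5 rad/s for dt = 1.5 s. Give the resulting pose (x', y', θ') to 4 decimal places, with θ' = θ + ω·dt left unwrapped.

θ' = -2.3562 + 1.5·1.5 = -0.1062
R = v/ω = 1.75/1.5 = 1.1667
x' = -4.5 + 1.1667·(sin -0.1062 − sin -2.3562) = -3.7987
y' = 4 − 1.1667·(cos -0.1062 − cos -2.3562) = 2.0149

(-3.7987, 2.0149, -0.1062)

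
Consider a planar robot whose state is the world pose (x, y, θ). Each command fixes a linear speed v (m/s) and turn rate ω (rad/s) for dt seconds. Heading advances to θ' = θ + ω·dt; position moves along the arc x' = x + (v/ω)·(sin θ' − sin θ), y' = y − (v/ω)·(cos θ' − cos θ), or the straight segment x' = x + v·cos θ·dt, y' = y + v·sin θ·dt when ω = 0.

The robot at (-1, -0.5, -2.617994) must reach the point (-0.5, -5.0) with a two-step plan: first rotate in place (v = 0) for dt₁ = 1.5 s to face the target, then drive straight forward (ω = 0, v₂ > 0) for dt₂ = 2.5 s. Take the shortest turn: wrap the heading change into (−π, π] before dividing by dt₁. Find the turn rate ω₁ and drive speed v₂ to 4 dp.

heading to target = atan2(-5−-0.5, -0.5−-1) = -1.4601
Δθ = wrap(-1.4601 − -2.6180) = 1.1579; ω₁ = Δθ/dt₁ = 0.7719
distance = √((-0.5−-1)² + (-5−-0.5)²) = 4.5277; v₂ = distance/dt₂ = 1.8111

ω₁ = 0.7719, v₂ = 1.8111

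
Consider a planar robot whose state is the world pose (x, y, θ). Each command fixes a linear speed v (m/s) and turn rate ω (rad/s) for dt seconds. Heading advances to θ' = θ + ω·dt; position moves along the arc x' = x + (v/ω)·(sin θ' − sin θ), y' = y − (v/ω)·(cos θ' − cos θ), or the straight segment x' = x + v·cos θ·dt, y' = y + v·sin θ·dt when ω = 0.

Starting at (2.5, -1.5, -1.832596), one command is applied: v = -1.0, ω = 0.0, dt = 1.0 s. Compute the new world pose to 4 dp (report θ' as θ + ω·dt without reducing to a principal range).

θ' = -1.8326 + 0.0·1.0 = -1.8326
ω = 0 → straight: x' = 2.5 + -1.0·cos(-1.8326)·1.0 = 2.7588
y' = -1.5 + -1.0·sin(-1.8326)·1.0 = -0.5341

(2.7588, -0.5341, -1.8326)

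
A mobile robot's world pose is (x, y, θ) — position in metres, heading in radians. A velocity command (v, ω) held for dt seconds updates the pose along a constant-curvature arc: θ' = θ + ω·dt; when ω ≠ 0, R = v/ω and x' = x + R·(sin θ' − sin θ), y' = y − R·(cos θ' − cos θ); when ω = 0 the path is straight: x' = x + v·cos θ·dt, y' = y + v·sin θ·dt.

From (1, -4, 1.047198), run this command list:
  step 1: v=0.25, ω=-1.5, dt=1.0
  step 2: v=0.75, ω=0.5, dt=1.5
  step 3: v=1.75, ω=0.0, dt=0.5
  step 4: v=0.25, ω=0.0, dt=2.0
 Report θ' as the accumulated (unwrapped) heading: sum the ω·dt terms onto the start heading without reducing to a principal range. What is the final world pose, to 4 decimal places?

(3.6275, -3.6162, 0.2972)

step 1: θ'=-0.4528 (R=-0.1667) → pose (1.2173, -3.9335, -0.4528)
step 2: θ'=0.2972 (R=1.5000) → pose (2.3127, -4.0189, 0.2972)
step 3: θ'=0.2972 (straight) → pose (3.1494, -3.7626, 0.2972)
step 4: θ'=0.2972 (straight) → pose (3.6275, -3.6162, 0.2972)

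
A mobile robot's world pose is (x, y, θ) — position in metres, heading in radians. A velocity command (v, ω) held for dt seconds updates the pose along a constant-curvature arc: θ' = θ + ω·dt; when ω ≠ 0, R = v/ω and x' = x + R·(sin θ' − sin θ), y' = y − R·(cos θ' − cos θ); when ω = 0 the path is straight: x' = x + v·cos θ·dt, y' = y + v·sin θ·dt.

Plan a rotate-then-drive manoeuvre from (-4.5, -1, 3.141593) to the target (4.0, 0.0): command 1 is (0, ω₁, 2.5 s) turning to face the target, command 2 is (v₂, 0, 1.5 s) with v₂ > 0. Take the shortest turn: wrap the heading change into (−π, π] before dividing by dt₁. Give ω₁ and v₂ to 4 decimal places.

ω₁ = -1.2098, v₂ = 5.7057

heading to target = atan2(0−-1, 4−-4.5) = 0.1171
Δθ = wrap(0.1171 − 3.1416) = -3.0245; ω₁ = Δθ/dt₁ = -1.2098
distance = √((4−-4.5)² + (0−-1)²) = 8.5586; v₂ = distance/dt₂ = 5.7057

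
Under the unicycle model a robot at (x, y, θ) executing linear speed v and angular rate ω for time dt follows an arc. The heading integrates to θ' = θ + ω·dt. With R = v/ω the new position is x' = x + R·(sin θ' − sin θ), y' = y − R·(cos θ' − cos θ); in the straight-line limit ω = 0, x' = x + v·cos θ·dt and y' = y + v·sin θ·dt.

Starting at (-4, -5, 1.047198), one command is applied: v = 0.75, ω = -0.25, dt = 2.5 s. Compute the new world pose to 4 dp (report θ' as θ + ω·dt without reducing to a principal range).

θ' = 1.0472 + -0.25·2.5 = 0.4222
R = v/ω = 0.75/-0.25 = -3.0000
x' = -4 + -3.0000·(sin 0.4222 − sin 1.0472) = -2.6312
y' = -5 − -3.0000·(cos 0.4222 − cos 1.0472) = -3.7634

(-2.6312, -3.7634, 0.4222)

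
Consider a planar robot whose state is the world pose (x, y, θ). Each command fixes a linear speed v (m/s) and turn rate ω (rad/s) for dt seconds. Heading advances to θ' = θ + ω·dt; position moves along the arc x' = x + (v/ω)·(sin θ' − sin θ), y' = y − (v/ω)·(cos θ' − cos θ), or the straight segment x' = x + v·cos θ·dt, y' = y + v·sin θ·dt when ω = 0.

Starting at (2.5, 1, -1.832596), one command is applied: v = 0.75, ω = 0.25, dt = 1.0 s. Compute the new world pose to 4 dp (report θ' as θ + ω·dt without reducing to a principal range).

θ' = -1.8326 + 0.25·1.0 = -1.5826
R = v/ω = 0.75/0.25 = 3.0000
x' = 2.5 + 3.0000·(sin -1.5826 − sin -1.8326) = 2.3980
y' = 1 − 3.0000·(cos -1.5826 − cos -1.8326) = 0.2589

(2.3980, 0.2589, -1.5826)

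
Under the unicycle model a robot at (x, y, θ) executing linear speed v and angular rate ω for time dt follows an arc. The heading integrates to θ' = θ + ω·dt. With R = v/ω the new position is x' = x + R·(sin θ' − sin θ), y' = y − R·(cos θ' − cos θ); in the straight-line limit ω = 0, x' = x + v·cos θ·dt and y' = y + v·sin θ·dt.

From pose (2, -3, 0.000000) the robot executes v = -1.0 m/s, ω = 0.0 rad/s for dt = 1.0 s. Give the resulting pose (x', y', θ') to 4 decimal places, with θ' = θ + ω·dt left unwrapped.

θ' = 0.0000 + 0.0·1.0 = 0.0000
ω = 0 → straight: x' = 2 + -1.0·cos(0.0000)·1.0 = 1.0000
y' = -3 + -1.0·sin(0.0000)·1.0 = -3.0000

(1.0000, -3.0000, 0.0000)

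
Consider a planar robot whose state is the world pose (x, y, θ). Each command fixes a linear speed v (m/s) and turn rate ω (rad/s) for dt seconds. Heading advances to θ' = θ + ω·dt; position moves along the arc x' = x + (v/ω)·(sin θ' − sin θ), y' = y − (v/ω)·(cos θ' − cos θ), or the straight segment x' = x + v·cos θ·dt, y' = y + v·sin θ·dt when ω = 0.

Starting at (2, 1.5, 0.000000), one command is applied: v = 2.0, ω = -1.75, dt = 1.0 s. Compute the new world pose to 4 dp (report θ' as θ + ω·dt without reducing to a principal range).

θ' = 0.0000 + -1.75·1.0 = -1.7500
R = v/ω = 2.0/-1.75 = -1.1429
x' = 2 + -1.1429·(sin -1.7500 − sin 0.0000) = 3.1246
y' = 1.5 − -1.1429·(cos -1.7500 − cos 0.0000) = 0.1534

(3.1246, 0.1534, -1.7500)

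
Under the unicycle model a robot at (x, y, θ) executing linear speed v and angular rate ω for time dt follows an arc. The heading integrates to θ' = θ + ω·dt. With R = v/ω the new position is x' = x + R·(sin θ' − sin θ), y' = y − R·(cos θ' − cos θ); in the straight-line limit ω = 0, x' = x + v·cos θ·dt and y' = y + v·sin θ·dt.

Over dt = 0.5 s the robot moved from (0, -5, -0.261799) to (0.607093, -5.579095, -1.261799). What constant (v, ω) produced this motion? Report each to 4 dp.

Δθ = -1.261799 − -0.261799 = -1.000000
ω = Δθ/dt = -1.000000/0.5 = -2.0000
R = Δx/(sin θ' − sin θ) = -0.8750
v = R·ω = -0.8750·-2.0000 = 1.7500

v = 1.7500, ω = -2.0000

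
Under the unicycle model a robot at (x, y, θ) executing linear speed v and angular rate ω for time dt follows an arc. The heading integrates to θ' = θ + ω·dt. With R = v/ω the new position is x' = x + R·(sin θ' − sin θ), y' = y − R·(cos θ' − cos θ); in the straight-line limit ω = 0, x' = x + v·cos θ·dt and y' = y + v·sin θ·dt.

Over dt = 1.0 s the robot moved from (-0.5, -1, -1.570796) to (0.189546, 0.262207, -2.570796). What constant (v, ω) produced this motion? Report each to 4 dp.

Δθ = -2.570796 − -1.570796 = -1.000000
ω = Δθ/dt = -1.000000/1.0 = -1.0000
R = −Δy/(cos θ' − cos θ) = 1.5000
v = R·ω = 1.5000·-1.0000 = -1.5000

v = -1.5000, ω = -1.0000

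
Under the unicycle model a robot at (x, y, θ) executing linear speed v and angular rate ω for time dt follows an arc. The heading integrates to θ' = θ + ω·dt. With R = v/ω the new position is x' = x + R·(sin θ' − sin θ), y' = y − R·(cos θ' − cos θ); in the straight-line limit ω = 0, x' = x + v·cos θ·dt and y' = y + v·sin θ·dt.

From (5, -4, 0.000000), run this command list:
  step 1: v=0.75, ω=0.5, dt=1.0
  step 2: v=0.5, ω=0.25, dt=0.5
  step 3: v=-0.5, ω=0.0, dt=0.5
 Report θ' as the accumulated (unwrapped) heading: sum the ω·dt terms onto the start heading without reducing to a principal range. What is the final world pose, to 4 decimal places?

step 1: θ'=0.5000 (R=1.5000) → pose (5.7191, -3.8164, 0.5000)
step 2: θ'=0.6250 (R=2.0000) → pose (5.9305, -3.6831, 0.6250)
step 3: θ'=0.6250 (straight) → pose (5.7277, -3.8294, 0.6250)

(5.7277, -3.8294, 0.6250)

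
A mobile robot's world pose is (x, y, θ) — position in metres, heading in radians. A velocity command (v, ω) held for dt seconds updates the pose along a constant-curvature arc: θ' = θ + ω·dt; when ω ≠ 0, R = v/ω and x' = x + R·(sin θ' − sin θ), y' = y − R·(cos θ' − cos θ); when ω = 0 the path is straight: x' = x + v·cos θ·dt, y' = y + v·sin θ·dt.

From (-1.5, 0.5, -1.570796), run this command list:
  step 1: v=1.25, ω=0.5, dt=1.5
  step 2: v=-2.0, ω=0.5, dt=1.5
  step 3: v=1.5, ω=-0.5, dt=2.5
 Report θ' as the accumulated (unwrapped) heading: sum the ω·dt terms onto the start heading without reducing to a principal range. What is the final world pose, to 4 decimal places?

step 1: θ'=-0.8208 (R=2.5000) → pose (-0.8292, -1.2041, -0.8208)
step 2: θ'=-0.0708 (R=-4.0000) → pose (-3.4730, 0.0593, -0.0708)
step 3: θ'=-1.3208 (R=-3.0000) → pose (-0.7785, -2.1909, -1.3208)

(-0.7785, -2.1909, -1.3208)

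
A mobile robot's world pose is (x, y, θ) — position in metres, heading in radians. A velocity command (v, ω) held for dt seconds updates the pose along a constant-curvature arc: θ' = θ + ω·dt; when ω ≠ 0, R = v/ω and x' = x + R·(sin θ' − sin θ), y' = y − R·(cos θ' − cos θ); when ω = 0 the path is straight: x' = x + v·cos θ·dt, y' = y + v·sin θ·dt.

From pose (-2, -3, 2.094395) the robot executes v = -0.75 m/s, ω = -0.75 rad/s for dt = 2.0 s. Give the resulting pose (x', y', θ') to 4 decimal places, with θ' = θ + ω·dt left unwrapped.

θ' = 2.0944 + -0.75·2.0 = 0.5944
R = v/ω = -0.75/-0.75 = 1.0000
x' = -2 + 1.0000·(sin 0.5944 − sin 2.0944) = -2.3060
y' = -3 − 1.0000·(cos 0.5944 − cos 2.0944) = -4.3285

(-2.3060, -4.3285, 0.5944)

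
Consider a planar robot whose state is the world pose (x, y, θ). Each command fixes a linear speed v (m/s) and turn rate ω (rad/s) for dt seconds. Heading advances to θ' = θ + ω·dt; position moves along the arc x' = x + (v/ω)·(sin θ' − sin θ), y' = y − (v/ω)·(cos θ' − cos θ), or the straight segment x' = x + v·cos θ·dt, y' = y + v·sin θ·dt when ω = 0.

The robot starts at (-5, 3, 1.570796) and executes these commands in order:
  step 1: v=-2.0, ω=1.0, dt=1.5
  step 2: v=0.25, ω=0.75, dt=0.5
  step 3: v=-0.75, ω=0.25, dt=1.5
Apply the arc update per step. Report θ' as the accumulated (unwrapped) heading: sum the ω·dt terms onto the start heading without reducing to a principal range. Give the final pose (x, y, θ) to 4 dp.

(-2.2790, 1.5186, 3.8208)

step 1: θ'=3.0708 (R=-2.0000) → pose (-3.1415, 1.0050, 3.0708)
step 2: θ'=3.4458 (R=0.3333) → pose (-3.2649, 0.9905, 3.4458)
step 3: θ'=3.8208 (R=-3.0000) → pose (-2.2790, 1.5186, 3.8208)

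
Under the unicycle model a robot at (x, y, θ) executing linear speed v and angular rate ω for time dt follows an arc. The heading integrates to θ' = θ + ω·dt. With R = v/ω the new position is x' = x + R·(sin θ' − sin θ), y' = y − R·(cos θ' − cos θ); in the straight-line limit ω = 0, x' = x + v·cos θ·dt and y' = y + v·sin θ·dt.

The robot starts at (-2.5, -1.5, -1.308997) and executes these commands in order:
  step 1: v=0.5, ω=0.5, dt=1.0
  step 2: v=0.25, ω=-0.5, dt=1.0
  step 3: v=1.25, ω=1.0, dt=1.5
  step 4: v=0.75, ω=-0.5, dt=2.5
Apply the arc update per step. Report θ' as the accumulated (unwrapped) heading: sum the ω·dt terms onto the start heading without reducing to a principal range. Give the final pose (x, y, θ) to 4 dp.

(0.9008, -3.7890, -1.0590)

step 1: θ'=-0.8090 (R=1.0000) → pose (-2.2577, -1.9314, -0.8090)
step 2: θ'=-1.3090 (R=-0.5000) → pose (-2.1365, -2.1471, -1.3090)
step 3: θ'=0.1910 (R=1.2500) → pose (-0.6918, -3.0509, 0.1910)
step 4: θ'=-1.0590 (R=-1.5000) → pose (0.9008, -3.7890, -1.0590)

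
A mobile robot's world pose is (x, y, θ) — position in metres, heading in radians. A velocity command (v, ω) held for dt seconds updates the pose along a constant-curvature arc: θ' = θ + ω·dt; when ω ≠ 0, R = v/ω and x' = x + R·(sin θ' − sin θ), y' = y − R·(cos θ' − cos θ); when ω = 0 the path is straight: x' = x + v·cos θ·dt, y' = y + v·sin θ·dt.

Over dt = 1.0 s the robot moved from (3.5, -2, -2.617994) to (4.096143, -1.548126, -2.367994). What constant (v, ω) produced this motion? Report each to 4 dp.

Δθ = -2.367994 − -2.617994 = 0.250000
ω = Δθ/dt = 0.250000/1.0 = 0.2500
R = Δx/(sin θ' − sin θ) = -3.0000
v = R·ω = -3.0000·0.2500 = -0.7500

v = -0.7500, ω = 0.2500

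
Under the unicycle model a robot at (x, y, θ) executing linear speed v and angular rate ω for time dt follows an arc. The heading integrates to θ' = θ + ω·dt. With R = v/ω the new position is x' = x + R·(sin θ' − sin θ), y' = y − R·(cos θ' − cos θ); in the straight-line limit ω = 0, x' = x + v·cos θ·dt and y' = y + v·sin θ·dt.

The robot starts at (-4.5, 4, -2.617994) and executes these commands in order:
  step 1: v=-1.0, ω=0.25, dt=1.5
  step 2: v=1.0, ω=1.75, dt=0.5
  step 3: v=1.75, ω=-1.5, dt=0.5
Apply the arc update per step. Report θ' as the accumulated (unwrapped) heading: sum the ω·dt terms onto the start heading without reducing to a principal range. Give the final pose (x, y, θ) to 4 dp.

step 1: θ'=-2.2430 (R=-4.0000) → pose (-3.3702, 4.9733, -2.2430)
step 2: θ'=-1.3680 (R=0.5714) → pose (-3.4828, 4.5023, -1.3680)
step 3: θ'=-2.1180 (R=-1.1667) → pose (-3.6292, 3.6604, -2.1180)

(-3.6292, 3.6604, -2.1180)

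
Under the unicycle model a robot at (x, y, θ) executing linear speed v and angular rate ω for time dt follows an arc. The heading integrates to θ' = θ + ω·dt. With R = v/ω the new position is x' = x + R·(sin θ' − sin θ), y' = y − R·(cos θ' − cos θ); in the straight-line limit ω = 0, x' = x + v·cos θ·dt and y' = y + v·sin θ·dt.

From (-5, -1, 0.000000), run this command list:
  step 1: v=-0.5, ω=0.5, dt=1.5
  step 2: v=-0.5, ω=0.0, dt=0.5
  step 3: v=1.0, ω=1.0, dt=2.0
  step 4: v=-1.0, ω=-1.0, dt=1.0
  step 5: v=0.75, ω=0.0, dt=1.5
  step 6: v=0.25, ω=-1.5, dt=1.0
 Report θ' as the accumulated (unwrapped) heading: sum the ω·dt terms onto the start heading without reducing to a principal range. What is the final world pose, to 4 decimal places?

step 1: θ'=0.7500 (R=-1.0000) → pose (-5.6816, -1.2683, 0.7500)
step 2: θ'=0.7500 (straight) → pose (-5.8646, -1.4387, 0.7500)
step 3: θ'=2.7500 (R=1.0000) → pose (-6.1645, 0.2173, 2.7500)
step 4: θ'=1.7500 (R=1.0000) → pose (-5.5622, -0.5288, 1.7500)
step 5: θ'=1.7500 (straight) → pose (-5.7627, 0.5782, 1.7500)
step 6: θ'=0.2500 (R=-0.1667) → pose (-5.6400, 0.7694, 0.2500)

(-5.6400, 0.7694, 0.2500)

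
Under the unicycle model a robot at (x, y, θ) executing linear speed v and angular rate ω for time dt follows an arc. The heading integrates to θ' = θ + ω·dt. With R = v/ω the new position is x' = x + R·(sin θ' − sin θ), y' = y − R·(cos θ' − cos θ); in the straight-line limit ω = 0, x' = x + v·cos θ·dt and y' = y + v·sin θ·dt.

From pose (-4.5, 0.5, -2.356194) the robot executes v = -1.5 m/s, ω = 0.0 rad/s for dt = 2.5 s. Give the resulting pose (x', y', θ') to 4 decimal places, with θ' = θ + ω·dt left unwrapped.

(-1.8484, 3.1517, -2.3562)

θ' = -2.3562 + 0.0·2.5 = -2.3562
ω = 0 → straight: x' = -4.5 + -1.5·cos(-2.3562)·2.5 = -1.8484
y' = 0.5 + -1.5·sin(-2.3562)·2.5 = 3.1517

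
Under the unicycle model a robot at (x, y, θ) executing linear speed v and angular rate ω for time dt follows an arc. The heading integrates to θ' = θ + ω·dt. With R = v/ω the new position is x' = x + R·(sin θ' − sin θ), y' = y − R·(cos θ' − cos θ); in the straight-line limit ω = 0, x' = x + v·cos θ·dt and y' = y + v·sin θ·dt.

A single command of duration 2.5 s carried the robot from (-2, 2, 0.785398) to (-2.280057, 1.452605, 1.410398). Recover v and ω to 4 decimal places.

v = -0.2500, ω = 0.2500

Δθ = 1.410398 − 0.785398 = 0.625000
ω = Δθ/dt = 0.625000/2.5 = 0.2500
R = −Δy/(cos θ' − cos θ) = -1.0000
v = R·ω = -1.0000·0.2500 = -0.2500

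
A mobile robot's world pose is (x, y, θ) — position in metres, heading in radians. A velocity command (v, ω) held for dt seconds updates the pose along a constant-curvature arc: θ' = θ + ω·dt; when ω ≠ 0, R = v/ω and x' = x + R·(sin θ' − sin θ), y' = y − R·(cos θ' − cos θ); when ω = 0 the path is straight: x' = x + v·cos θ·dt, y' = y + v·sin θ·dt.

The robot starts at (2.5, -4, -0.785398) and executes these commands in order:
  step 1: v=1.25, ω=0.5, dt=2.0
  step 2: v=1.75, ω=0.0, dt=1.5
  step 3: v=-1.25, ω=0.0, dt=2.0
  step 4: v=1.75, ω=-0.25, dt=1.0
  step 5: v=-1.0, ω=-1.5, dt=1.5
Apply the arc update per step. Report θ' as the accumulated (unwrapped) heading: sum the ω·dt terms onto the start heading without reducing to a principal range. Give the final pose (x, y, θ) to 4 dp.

step 1: θ'=0.2146 (R=2.5000) → pose (4.8002, -4.6749, 0.2146)
step 2: θ'=0.2146 (straight) → pose (7.3649, -4.1159, 0.2146)
step 3: θ'=0.2146 (straight) → pose (4.9223, -4.6483, 0.2146)
step 4: θ'=-0.0354 (R=-7.0000) → pose (6.6607, -4.4921, -0.0354)
step 5: θ'=-2.2854 (R=0.6667) → pose (6.1808, -3.3890, -2.2854)

(6.1808, -3.3890, -2.2854)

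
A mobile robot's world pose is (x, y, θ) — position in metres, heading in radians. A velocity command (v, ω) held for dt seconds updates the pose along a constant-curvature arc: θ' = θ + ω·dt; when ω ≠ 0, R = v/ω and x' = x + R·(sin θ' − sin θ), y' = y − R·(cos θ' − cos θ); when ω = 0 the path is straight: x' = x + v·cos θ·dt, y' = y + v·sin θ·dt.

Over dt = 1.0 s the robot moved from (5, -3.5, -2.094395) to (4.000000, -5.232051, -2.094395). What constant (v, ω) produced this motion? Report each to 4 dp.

v = 2.0000, ω = 0.0000

Δθ = -2.094395 − -2.094395 = 0.000000
ω = Δθ/dt = 0.000000/1.0 = 0.0000
ω = 0 → v = (Δx·cos θ + Δy·sin θ)/dt = 2.0000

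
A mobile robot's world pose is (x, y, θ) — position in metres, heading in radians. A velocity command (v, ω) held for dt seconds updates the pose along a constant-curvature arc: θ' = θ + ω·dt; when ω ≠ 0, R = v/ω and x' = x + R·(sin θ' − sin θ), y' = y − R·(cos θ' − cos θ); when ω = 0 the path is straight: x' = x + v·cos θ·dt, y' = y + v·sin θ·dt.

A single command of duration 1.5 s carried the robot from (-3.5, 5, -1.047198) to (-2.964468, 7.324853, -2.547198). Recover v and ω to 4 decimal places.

v = -1.7500, ω = -1.0000

Δθ = -2.547198 − -1.047198 = -1.500000
ω = Δθ/dt = -1.500000/1.5 = -1.0000
R = −Δy/(cos θ' − cos θ) = 1.7500
v = R·ω = 1.7500·-1.0000 = -1.7500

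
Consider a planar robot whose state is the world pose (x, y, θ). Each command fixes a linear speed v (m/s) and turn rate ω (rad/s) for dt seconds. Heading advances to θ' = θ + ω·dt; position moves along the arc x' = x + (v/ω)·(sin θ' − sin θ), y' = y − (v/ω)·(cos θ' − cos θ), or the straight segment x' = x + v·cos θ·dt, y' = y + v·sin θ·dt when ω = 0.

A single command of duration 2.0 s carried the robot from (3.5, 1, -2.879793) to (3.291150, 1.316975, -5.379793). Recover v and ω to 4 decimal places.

Δθ = -5.379793 − -2.879793 = -2.500000
ω = Δθ/dt = -2.500000/2.0 = -1.2500
R = −Δy/(cos θ' − cos θ) = -0.2000
v = R·ω = -0.2000·-1.2500 = 0.2500

v = 0.2500, ω = -1.2500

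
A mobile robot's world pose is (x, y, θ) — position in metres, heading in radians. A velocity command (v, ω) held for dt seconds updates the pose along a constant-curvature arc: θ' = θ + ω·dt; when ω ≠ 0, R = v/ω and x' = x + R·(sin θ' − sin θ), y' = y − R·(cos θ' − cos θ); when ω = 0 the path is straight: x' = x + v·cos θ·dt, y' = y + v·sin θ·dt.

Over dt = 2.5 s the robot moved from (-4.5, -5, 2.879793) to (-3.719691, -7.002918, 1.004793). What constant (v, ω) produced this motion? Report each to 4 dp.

v = -1.0000, ω = -0.7500

Δθ = 1.004793 − 2.879793 = -1.875000
ω = Δθ/dt = -1.875000/2.5 = -0.7500
R = −Δy/(cos θ' − cos θ) = 1.3333
v = R·ω = 1.3333·-0.7500 = -1.0000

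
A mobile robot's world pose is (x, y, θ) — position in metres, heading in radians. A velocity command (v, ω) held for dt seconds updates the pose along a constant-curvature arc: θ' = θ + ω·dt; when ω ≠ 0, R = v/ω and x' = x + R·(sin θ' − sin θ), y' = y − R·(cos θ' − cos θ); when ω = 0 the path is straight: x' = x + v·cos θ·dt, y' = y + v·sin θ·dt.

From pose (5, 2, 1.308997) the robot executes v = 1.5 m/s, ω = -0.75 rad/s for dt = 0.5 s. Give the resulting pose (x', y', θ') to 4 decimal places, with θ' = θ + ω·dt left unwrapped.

θ' = 1.3090 + -0.75·0.5 = 0.9340
R = v/ω = 1.5/-0.75 = -2.0000
x' = 5 + -2.0000·(sin 0.9340 − sin 1.3090) = 5.3238
y' = 2 − -2.0000·(cos 0.9340 − cos 1.3090) = 2.6716

(5.3238, 2.6716, 0.9340)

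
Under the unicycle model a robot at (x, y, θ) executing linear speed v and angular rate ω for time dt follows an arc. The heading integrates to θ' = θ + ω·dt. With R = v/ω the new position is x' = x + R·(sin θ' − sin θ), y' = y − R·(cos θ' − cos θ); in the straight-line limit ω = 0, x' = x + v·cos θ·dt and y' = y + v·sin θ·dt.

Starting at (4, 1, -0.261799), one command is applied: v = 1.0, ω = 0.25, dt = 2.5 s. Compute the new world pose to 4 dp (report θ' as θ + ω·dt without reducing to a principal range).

θ' = -0.2618 + 0.25·2.5 = 0.3632
R = v/ω = 1.0/0.25 = 4.0000
x' = 4 + 4.0000·(sin 0.3632 − sin -0.2618) = 6.4563
y' = 1 − 4.0000·(cos 0.3632 − cos -0.2618) = 1.1246

(6.4563, 1.1246, 0.3632)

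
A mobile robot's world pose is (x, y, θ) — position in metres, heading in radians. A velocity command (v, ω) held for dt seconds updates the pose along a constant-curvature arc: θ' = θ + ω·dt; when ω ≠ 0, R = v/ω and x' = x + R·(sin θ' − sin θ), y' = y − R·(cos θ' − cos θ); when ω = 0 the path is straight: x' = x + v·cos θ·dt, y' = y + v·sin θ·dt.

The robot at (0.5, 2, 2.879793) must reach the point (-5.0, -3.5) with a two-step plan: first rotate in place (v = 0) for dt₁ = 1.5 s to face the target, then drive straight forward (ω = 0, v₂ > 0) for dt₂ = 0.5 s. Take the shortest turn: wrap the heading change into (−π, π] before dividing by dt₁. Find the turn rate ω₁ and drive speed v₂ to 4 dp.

heading to target = atan2(-3.5−2, -5−0.5) = -2.3562
Δθ = wrap(-2.3562 − 2.8798) = 1.0472; ω₁ = Δθ/dt₁ = 0.6981
distance = √((-5−0.5)² + (-3.5−2)²) = 7.7782; v₂ = distance/dt₂ = 15.5563

ω₁ = 0.6981, v₂ = 15.5563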